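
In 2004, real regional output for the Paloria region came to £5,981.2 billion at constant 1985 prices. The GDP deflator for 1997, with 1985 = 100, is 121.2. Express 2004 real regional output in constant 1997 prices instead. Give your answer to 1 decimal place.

Real regional output in 1997 prices = Real regional output in 1985 prices × (P_1997/P_1985) = 5981.2 × 1.212 = 7249.21.

£7,249.2 billion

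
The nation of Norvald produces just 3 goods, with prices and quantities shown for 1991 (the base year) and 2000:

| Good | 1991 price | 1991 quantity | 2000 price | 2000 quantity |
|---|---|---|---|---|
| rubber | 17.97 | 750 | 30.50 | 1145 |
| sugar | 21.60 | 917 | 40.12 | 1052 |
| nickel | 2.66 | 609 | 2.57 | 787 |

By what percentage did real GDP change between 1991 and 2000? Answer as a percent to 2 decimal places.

Real GDP 1991 = Nominal GDP 1991 = 17.97·750 + 21.60·917 + 2.66·609 = 34904.64.
Real GDP 2000 (at 1991 prices) = 17.97·1145 + 21.60·1052 + 2.66·787 = 45392.27.
Real growth = 45392.27/34904.64 − 1 = 0.3005.

30.05%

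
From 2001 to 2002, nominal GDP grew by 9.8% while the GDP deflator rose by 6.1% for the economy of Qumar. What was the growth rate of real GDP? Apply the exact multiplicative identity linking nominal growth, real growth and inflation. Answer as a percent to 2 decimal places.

(1 + g_nom) = (1 + g_real)(1 + π), so g_real = 1.0980 / 1.0610 − 1 = 0.03487.

3.49%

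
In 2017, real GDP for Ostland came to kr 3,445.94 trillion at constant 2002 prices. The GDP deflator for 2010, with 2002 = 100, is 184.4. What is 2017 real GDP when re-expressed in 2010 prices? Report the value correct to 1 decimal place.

kr 6,354.3 trillion

Real GDP in 2010 prices = Real GDP in 2002 prices × (P_2010/P_2002) = 3445.94 × 1.844 = 6354.31.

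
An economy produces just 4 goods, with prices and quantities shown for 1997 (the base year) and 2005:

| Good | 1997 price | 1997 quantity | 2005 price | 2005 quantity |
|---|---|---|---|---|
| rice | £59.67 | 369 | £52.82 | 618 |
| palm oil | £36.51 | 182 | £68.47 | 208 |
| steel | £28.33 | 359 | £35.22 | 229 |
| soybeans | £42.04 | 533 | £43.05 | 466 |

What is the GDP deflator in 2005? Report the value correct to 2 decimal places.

106.33

Nominal GDP 2005 = 52.82·618 + 68.47·208 + 35.22·229 + 43.05·466 = 75011.20.
Real GDP 2005 (at 1997 prices) = 59.67·618 + 36.51·208 + 28.33·229 + 42.04·466 = 70548.35.
Deflator = Nominal/Real × 100 = 75011.20/70548.35 × 100 = 106.326.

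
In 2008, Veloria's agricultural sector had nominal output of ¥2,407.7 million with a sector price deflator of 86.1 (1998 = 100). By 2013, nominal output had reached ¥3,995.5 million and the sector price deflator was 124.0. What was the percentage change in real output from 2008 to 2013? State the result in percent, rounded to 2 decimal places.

Deflate each year: 2008 → 2407.7/0.861 = 2796.40; 2013 → 3995.5/1.240 = 3222.18.
So real output changed by 3222.18/2796.40 − 1 = 0.1523, i.e. 15.23%.

15.23%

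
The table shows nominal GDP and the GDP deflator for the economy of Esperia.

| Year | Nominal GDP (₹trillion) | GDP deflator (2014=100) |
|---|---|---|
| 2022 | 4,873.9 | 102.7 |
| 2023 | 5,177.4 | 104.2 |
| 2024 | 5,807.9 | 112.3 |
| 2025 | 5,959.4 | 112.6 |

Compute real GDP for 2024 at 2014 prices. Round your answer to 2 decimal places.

Real GDP 2024 = 5807.9 / 1.123 = 5171.77.

₹5,171.77 trillion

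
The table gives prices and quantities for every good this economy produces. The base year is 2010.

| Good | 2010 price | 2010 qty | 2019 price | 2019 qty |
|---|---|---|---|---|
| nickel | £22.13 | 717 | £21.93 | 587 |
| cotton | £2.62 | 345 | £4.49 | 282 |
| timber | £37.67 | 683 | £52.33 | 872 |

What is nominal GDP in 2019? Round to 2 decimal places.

£59770.85

Nominal GDP 2019 = Σ (p_2019 × q_2019) = 21.93·587 + 4.49·282 + 52.33·872 = 59770.85.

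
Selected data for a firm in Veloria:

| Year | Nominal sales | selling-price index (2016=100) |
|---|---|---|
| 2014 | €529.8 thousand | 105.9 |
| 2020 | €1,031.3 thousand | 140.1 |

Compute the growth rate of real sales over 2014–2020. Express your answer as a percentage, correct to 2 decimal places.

47.14%

Real sales 2014 = 529.8 / 1.059 = 500.28.
Real sales 2020 = 1031.3 / 1.401 = 736.12.
Real growth = 736.12 / 500.28 − 1 = 0.4714.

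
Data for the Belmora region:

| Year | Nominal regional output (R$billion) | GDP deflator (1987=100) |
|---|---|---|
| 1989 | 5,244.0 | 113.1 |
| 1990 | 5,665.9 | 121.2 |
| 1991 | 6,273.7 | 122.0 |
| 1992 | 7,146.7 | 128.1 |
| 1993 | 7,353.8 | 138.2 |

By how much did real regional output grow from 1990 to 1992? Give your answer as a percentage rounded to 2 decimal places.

Real regional output 1990 = 5665.9/1.212 = 4674.83.
Real regional output 1992 = 7146.7/1.281 = 5579.00.
Change = 5579.00/4674.83 − 1 = 0.1934.

19.34%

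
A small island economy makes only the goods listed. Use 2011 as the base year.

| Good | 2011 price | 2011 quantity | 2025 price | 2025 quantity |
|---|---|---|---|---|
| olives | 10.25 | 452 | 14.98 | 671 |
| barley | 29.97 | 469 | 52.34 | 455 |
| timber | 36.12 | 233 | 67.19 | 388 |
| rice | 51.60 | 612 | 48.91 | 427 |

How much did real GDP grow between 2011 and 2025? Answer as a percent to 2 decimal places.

Real GDP 2011 = Nominal GDP 2011 = 10.25·452 + 29.97·469 + 36.12·233 + 51.60·612 = 58684.09.
Real GDP 2025 (at 2011 prices) = 10.25·671 + 29.97·455 + 36.12·388 + 51.60·427 = 56561.86.
Real growth = 56561.86/58684.09 − 1 = -0.0362.

-3.62%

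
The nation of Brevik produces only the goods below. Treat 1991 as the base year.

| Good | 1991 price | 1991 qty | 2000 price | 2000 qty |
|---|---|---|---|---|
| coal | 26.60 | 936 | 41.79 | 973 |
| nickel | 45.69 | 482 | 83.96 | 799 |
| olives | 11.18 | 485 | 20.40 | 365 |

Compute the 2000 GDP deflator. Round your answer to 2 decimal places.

Nominal GDP 2000 = 41.79·973 + 83.96·799 + 20.40·365 = 115191.71.
Real GDP 2000 (at 1991 prices) = 26.60·973 + 45.69·799 + 11.18·365 = 66468.81.
Deflator = Nominal/Real × 100 = 115191.71/66468.81 × 100 = 173.302.

173.30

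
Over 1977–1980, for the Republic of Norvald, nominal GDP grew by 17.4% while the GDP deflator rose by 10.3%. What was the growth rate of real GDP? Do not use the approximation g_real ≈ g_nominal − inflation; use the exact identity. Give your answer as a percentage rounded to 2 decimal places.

6.44%

(1 + g_nom) = (1 + g_real)(1 + π), so g_real = 1.1740 / 1.1030 − 1 = 0.06437.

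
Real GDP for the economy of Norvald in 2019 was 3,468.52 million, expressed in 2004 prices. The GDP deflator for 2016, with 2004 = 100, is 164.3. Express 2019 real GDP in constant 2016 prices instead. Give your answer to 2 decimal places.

Real GDP in 2016 prices = Real GDP in 2004 prices × (P_2016/P_2004) = 3468.52 × 1.643 = 5698.78.

5,698.78 million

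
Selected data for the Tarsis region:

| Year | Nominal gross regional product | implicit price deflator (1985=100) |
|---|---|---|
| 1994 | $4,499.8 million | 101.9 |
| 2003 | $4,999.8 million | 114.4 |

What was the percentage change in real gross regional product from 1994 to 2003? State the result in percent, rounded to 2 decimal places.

Real gross regional product 1994 = 4499.8 / 1.019 = 4415.90.
Real gross regional product 2003 = 4999.8 / 1.144 = 4370.45.
Real growth = 4370.45 / 4415.90 − 1 = -0.0103.

-1.03%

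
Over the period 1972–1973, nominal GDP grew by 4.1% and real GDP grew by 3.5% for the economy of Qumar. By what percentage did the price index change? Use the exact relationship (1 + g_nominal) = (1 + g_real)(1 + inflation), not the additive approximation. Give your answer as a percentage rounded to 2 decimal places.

(1 + g_nom) = (1 + g_real)(1 + π), so π = 1.0410 / 1.0350 − 1 = 0.00580.

0.58%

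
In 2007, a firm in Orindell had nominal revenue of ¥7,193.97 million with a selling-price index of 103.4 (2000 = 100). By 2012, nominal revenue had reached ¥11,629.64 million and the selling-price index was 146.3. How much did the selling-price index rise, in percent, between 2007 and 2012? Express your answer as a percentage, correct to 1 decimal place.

Price-level change = 146.3 / 103.4 − 1 = 0.4149.

41.5%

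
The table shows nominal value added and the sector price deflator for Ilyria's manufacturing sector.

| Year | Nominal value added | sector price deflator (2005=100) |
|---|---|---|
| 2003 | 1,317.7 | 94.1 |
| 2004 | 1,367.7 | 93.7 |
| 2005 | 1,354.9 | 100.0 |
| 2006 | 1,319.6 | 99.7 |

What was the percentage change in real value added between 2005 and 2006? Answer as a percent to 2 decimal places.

Real value added 2005 = 1354.9/1.000 = 1354.90.
Real value added 2006 = 1319.6/0.997 = 1323.57.
Change = 1323.57/1354.90 − 1 = -0.0231.

-2.31%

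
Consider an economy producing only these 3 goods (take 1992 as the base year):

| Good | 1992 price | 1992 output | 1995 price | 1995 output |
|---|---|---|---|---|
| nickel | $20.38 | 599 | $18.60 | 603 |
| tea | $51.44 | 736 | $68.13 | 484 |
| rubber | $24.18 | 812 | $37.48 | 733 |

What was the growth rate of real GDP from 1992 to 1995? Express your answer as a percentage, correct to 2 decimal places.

-21.22%

Real GDP 1992 = Nominal GDP 1992 = 20.38·599 + 51.44·736 + 24.18·812 = 69701.62.
Real GDP 1995 (at 1992 prices) = 20.38·603 + 51.44·484 + 24.18·733 = 54910.04.
Real growth = 54910.04/69701.62 − 1 = -0.2122.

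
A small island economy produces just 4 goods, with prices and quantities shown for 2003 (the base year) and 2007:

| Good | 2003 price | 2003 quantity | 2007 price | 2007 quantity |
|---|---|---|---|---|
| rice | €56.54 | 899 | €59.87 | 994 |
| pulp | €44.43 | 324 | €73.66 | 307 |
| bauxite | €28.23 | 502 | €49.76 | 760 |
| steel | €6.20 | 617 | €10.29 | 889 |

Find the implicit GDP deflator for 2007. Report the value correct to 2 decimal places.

Nominal GDP 2007 = 59.87·994 + 73.66·307 + 49.76·760 + 10.29·889 = 129089.81.
Real GDP 2007 (at 2003 prices) = 56.54·994 + 44.43·307 + 28.23·760 + 6.20·889 = 96807.37.
Deflator = Nominal/Real × 100 = 129089.81/96807.37 × 100 = 133.347.

133.35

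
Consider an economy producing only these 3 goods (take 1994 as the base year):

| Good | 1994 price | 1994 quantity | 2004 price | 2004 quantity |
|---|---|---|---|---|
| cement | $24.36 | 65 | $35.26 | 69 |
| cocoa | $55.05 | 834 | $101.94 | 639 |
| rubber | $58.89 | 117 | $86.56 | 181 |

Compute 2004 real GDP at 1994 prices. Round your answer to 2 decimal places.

Real GDP 2004 = Σ (p_1994 × q_2004) = 24.36·69 + 55.05·639 + 58.89·181 = 47516.88.

$47516.88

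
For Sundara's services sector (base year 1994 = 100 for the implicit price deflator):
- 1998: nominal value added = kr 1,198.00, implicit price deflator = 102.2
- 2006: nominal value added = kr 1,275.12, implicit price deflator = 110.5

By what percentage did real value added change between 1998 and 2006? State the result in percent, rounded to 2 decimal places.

Real value added 1998 = 1198.00 / 1.022 = 1172.21.
Real value added 2006 = 1275.12 / 1.105 = 1153.95.
Real growth = 1153.95 / 1172.21 − 1 = -0.0156.

-1.56%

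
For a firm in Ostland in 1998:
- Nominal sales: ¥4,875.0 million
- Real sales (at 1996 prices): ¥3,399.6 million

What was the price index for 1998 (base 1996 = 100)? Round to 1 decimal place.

143.4

price index = (Nominal / Real) × 100 = 4875.0 / 3399.6 × 100 = 143.40.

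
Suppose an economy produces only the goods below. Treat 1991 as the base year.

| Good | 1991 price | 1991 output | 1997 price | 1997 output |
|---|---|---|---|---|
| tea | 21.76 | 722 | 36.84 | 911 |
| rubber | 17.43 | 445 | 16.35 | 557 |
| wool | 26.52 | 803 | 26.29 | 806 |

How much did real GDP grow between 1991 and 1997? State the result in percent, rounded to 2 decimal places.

13.73%

Real GDP 1991 = Nominal GDP 1991 = 21.76·722 + 17.43·445 + 26.52·803 = 44762.63.
Real GDP 1997 (at 1991 prices) = 21.76·911 + 17.43·557 + 26.52·806 = 50906.99.
Real growth = 50906.99/44762.63 − 1 = 0.1373.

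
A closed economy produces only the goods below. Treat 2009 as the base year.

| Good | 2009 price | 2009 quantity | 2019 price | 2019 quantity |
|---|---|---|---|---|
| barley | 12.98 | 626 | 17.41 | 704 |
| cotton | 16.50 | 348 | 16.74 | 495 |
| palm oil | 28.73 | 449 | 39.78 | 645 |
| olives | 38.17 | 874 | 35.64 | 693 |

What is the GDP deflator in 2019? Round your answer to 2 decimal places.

Nominal GDP 2019 = 17.41·704 + 16.74·495 + 39.78·645 + 35.64·693 = 70899.56.
Real GDP 2019 (at 2009 prices) = 12.98·704 + 16.50·495 + 28.73·645 + 38.17·693 = 62288.08.
Deflator = Nominal/Real × 100 = 70899.56/62288.08 × 100 = 113.825.

113.83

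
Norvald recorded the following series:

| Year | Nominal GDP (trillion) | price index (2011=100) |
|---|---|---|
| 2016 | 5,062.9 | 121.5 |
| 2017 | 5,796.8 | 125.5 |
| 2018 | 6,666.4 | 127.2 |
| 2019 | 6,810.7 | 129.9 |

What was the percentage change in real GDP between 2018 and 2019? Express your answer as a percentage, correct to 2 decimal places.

Real GDP 2018 = 6666.4/1.272 = 5240.88.
Real GDP 2019 = 6810.7/1.299 = 5243.03.
Change = 5243.03/5240.88 − 1 = 0.0004.

0.04%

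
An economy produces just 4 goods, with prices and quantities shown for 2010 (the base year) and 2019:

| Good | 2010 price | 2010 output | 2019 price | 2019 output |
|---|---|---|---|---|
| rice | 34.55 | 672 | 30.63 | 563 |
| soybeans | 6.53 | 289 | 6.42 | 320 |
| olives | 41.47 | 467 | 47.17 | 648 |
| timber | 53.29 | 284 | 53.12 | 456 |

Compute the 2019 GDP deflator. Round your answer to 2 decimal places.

Nominal GDP 2019 = 30.63·563 + 6.42·320 + 47.17·648 + 53.12·456 = 74087.97.
Real GDP 2019 (at 2010 prices) = 34.55·563 + 6.53·320 + 41.47·648 + 53.29·456 = 72714.05.
Deflator = Nominal/Real × 100 = 74087.97/72714.05 × 100 = 101.889.

101.89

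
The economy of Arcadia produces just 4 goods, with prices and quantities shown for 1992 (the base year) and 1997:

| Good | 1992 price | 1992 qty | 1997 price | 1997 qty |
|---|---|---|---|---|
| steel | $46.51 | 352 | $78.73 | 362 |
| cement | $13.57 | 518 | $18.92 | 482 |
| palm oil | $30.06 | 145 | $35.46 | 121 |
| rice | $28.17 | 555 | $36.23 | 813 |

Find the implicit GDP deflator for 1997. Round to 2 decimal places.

Nominal GDP 1997 = 78.73·362 + 18.92·482 + 35.46·121 + 36.23·813 = 71365.35.
Real GDP 1997 (at 1992 prices) = 46.51·362 + 13.57·482 + 30.06·121 + 28.17·813 = 49916.83.
Deflator = Nominal/Real × 100 = 71365.35/49916.83 × 100 = 142.969.

142.97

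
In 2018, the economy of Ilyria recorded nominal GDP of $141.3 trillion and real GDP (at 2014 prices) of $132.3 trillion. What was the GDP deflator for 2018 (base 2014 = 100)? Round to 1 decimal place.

106.8

GDP deflator = (Nominal / Real) × 100 = 141.3 / 132.3 × 100 = 106.80.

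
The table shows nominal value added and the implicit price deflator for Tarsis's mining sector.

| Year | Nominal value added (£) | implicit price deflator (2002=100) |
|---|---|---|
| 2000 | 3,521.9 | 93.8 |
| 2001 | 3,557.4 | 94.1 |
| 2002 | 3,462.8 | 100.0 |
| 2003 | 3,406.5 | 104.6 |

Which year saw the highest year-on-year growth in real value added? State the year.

2001

2001: real = 3557.4/0.941 = 3780.45; growth vs 2000 (3754.69) = 0.69%.
2002: real = 3462.8/1.000 = 3462.80; growth vs 2001 (3780.45) = -8.40%.
2003: real = 3406.5/1.046 = 3256.69; growth vs 2002 (3462.80) = -5.95%.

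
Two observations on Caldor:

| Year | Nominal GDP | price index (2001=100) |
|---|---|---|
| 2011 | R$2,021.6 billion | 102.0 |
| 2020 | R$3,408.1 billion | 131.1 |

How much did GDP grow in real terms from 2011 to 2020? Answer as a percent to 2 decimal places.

31.16%

Real GDP 2011 = 2021.6 / 1.020 = 1981.96.
Real GDP 2020 = 3408.1 / 1.311 = 2599.62.
Real growth = 2599.62 / 1981.96 − 1 = 0.3116.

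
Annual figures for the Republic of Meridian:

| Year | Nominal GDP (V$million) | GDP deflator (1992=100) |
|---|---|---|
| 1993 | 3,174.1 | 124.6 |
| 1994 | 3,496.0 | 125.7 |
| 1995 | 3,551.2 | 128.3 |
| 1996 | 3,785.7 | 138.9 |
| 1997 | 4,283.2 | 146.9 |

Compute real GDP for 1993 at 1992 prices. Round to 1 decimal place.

V$2,547.4 million

Real GDP 1993 = 3174.1 / 1.246 = 2547.43.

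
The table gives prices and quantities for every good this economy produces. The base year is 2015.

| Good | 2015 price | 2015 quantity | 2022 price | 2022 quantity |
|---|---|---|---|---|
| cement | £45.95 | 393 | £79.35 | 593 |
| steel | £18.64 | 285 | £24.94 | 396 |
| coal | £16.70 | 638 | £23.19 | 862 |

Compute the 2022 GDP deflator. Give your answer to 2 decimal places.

Nominal GDP 2022 = 79.35·593 + 24.94·396 + 23.19·862 = 76920.57.
Real GDP 2022 (at 2015 prices) = 45.95·593 + 18.64·396 + 16.70·862 = 49025.19.
Deflator = Nominal/Real × 100 = 76920.57/49025.19 × 100 = 156.900.

156.90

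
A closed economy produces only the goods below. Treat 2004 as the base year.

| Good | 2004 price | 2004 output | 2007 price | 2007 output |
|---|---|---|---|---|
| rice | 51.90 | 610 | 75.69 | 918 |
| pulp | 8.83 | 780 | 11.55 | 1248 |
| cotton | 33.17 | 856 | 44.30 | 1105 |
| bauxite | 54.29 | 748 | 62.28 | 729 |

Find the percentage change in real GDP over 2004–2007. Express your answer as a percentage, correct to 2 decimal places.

Real GDP 2004 = Nominal GDP 2004 = 51.90·610 + 8.83·780 + 33.17·856 + 54.29·748 = 107548.84.
Real GDP 2007 (at 2004 prices) = 51.90·918 + 8.83·1248 + 33.17·1105 + 54.29·729 = 134894.30.
Real growth = 134894.30/107548.84 − 1 = 0.2543.

25.43%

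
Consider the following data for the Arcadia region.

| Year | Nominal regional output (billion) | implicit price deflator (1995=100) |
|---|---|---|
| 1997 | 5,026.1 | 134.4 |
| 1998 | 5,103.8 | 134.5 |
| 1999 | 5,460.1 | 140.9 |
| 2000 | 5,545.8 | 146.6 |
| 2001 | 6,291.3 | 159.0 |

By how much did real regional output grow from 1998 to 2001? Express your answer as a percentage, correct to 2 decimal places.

Real regional output 1998 = 5103.8/1.345 = 3794.65.
Real regional output 2001 = 6291.3/1.590 = 3956.79.
Change = 3956.79/3794.65 − 1 = 0.0427.

4.27%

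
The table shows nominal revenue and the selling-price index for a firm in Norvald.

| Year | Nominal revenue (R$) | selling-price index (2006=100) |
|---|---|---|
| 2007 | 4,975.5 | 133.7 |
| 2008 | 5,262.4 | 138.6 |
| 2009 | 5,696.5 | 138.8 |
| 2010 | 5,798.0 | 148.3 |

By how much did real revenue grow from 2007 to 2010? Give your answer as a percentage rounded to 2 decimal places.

Real revenue 2007 = 4975.5/1.337 = 3721.39.
Real revenue 2010 = 5798.0/1.483 = 3909.64.
Change = 3909.64/3721.39 − 1 = 0.0506.

5.06%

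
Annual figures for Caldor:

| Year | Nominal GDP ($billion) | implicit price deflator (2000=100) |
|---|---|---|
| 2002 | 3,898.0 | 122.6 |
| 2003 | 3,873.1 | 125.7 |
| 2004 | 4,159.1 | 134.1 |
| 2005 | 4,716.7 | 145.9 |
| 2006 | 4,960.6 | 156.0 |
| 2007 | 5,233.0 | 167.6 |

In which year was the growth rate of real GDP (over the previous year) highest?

2005

2003: real = 3873.1/1.257 = 3081.23; growth vs 2002 (3179.45) = -3.09%.
2004: real = 4159.1/1.341 = 3101.49; growth vs 2003 (3081.23) = 0.66%.
2005: real = 4716.7/1.459 = 3232.83; growth vs 2004 (3101.49) = 4.23%.
2006: real = 4960.6/1.560 = 3179.87; growth vs 2005 (3232.83) = -1.64%.
2007: real = 5233.0/1.676 = 3122.32; growth vs 2006 (3179.87) = -1.81%.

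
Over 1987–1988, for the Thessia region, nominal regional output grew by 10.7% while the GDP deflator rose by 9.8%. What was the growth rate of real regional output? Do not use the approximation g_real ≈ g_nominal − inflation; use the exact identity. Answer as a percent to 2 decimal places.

(1 + g_nom) = (1 + g_real)(1 + π), so g_real = 1.1070 / 1.0980 − 1 = 0.00820.

0.82%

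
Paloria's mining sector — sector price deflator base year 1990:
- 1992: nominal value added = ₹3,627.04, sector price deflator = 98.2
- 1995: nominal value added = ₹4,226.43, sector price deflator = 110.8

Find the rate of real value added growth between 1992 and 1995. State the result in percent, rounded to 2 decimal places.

Real value added 1992 = 3627.04 / 0.982 = 3693.52.
Real value added 1995 = 4226.43 / 1.108 = 3814.47.
Real growth = 3814.47 / 3693.52 − 1 = 0.0327.

3.27%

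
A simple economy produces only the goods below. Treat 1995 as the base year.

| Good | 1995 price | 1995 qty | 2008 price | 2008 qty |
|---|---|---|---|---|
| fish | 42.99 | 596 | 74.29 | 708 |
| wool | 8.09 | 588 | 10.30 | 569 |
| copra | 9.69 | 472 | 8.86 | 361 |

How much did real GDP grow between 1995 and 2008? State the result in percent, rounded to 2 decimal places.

Real GDP 1995 = Nominal GDP 1995 = 42.99·596 + 8.09·588 + 9.69·472 = 34952.64.
Real GDP 2008 (at 1995 prices) = 42.99·708 + 8.09·569 + 9.69·361 = 38538.22.
Real growth = 38538.22/34952.64 − 1 = 0.1026.

10.26%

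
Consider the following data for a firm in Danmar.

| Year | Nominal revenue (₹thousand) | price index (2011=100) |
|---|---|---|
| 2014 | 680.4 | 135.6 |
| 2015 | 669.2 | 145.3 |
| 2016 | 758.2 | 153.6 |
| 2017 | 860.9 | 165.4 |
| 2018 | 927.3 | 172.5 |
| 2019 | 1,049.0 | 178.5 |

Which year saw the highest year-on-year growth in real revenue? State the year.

2019

2015: real = 669.2/1.453 = 460.56; growth vs 2014 (501.77) = -8.21%.
2016: real = 758.2/1.536 = 493.62; growth vs 2015 (460.56) = 7.18%.
2017: real = 860.9/1.654 = 520.50; growth vs 2016 (493.62) = 5.45%.
2018: real = 927.3/1.725 = 537.57; growth vs 2017 (520.50) = 3.28%.
2019: real = 1049.0/1.785 = 587.68; growth vs 2018 (537.57) = 9.32%.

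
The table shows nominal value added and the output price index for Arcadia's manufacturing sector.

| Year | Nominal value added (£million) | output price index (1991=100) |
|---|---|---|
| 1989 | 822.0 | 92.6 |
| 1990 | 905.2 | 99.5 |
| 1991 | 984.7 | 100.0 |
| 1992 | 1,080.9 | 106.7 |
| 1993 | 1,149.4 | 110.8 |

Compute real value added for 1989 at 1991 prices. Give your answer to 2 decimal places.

£887.69 million

Real value added 1989 = 822.0 / 0.926 = 887.69.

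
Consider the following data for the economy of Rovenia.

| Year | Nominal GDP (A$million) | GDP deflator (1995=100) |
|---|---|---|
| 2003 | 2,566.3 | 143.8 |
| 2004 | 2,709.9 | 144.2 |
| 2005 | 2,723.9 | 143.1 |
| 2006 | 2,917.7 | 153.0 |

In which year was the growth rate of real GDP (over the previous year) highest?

2004: real = 2709.9/1.442 = 1879.26; growth vs 2003 (1784.63) = 5.30%.
2005: real = 2723.9/1.431 = 1903.49; growth vs 2004 (1879.26) = 1.29%.
2006: real = 2917.7/1.530 = 1906.99; growth vs 2005 (1903.49) = 0.18%.

2004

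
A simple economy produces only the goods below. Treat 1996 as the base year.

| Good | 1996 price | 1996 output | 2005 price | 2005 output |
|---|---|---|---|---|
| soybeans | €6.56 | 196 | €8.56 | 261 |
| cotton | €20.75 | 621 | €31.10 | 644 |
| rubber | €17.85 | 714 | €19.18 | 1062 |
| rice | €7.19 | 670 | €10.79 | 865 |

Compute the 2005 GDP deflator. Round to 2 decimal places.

Nominal GDP 2005 = 8.56·261 + 31.10·644 + 19.18·1062 + 10.79·865 = 51965.07.
Real GDP 2005 (at 1996 prices) = 6.56·261 + 20.75·644 + 17.85·1062 + 7.19·865 = 40251.21.
Deflator = Nominal/Real × 100 = 51965.07/40251.21 × 100 = 129.102.

129.10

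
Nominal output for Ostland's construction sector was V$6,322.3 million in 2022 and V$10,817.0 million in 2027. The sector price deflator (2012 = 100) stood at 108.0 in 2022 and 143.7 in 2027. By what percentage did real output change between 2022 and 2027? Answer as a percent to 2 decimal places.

Real output 2022 = 6322.3 / 1.080 = 5853.98.
Real output 2027 = 10817.0 / 1.437 = 7527.49.
Real growth = 7527.49 / 5853.98 − 1 = 0.2859.

28.59%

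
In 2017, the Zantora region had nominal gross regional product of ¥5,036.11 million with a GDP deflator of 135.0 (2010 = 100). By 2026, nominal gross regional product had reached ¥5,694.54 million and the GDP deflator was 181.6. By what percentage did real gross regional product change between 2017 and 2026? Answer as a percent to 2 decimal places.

-15.94%

Real gross regional product 2017 = 5036.11 / 1.350 = 3730.45.
Real gross regional product 2026 = 5694.54 / 1.816 = 3135.76.
Real growth = 3135.76 / 3730.45 − 1 = -0.1594.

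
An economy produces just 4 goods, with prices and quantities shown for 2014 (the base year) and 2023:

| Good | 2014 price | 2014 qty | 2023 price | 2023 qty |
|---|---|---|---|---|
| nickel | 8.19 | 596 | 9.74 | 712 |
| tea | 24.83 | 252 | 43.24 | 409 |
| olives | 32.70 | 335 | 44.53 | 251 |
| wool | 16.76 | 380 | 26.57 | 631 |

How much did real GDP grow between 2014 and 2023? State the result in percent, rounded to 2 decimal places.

22.16%

Real GDP 2014 = Nominal GDP 2014 = 8.19·596 + 24.83·252 + 32.70·335 + 16.76·380 = 28461.70.
Real GDP 2023 (at 2014 prices) = 8.19·712 + 24.83·409 + 32.70·251 + 16.76·631 = 34770.01.
Real growth = 34770.01/28461.70 − 1 = 0.2216.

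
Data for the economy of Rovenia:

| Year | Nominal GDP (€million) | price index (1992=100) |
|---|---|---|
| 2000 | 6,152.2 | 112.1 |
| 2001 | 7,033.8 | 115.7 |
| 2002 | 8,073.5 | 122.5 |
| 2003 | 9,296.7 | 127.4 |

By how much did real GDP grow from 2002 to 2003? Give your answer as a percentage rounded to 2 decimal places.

Real GDP 2002 = 8073.5/1.225 = 6590.61.
Real GDP 2003 = 9296.7/1.274 = 7297.25.
Change = 7297.25/6590.61 − 1 = 0.1072.

10.72%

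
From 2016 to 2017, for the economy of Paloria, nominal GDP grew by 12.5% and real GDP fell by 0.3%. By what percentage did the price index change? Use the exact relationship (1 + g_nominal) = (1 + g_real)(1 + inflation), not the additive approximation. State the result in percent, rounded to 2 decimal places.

(1 + g_nom) = (1 + g_real)(1 + π), so π = 1.1250 / 0.9970 − 1 = 0.12839.

12.84%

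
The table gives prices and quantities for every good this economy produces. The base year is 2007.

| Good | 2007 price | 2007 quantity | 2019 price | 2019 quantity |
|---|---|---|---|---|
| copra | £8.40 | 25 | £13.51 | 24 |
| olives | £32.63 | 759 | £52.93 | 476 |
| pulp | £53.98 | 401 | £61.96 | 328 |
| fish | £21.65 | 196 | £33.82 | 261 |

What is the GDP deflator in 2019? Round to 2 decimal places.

139.86

Nominal GDP 2019 = 13.51·24 + 52.93·476 + 61.96·328 + 33.82·261 = 54668.82.
Real GDP 2019 (at 2007 prices) = 8.40·24 + 32.63·476 + 53.98·328 + 21.65·261 = 39089.57.
Deflator = Nominal/Real × 100 = 54668.82/39089.57 × 100 = 139.855.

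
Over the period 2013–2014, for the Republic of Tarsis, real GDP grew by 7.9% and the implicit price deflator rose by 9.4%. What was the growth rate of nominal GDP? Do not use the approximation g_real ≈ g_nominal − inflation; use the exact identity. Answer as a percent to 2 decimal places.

(1 + g_nom) = (1 + g_real)(1 + π) = 1.0790 × 1.0940 = 1.18043.

18.04%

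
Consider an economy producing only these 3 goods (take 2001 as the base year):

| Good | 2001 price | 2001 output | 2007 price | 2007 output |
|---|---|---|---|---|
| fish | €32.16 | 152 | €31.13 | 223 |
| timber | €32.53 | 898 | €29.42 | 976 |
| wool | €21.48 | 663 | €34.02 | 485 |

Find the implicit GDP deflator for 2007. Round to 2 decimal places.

105.71

Nominal GDP 2007 = 31.13·223 + 29.42·976 + 34.02·485 = 52155.61.
Real GDP 2007 (at 2001 prices) = 32.16·223 + 32.53·976 + 21.48·485 = 49338.76.
Deflator = Nominal/Real × 100 = 52155.61/49338.76 × 100 = 105.709.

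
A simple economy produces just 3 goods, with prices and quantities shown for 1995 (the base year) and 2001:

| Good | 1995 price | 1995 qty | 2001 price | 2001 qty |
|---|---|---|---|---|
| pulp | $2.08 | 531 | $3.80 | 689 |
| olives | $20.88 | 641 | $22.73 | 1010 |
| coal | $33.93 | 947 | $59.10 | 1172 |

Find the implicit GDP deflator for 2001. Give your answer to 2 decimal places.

Nominal GDP 2001 = 3.80·689 + 22.73·1010 + 59.10·1172 = 94840.70.
Real GDP 2001 (at 1995 prices) = 2.08·689 + 20.88·1010 + 33.93·1172 = 62287.88.
Deflator = Nominal/Real × 100 = 94840.70/62287.88 × 100 = 152.262.

152.26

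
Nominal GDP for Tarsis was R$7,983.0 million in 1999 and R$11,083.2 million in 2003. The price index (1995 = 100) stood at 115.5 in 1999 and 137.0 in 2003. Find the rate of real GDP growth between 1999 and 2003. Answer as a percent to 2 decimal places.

17.05%

Real GDP 1999 = 7983.0 / 1.155 = 6911.69.
Real GDP 2003 = 11083.2 / 1.370 = 8089.93.
Real growth = 8089.93 / 6911.69 − 1 = 0.1705.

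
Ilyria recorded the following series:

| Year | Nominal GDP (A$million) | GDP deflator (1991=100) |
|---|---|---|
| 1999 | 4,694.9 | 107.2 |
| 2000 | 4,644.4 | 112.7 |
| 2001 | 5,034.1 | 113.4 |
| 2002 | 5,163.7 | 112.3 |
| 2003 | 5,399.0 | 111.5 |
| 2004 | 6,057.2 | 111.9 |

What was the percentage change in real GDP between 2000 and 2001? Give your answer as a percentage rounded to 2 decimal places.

7.72%

Real GDP 2000 = 4644.4/1.127 = 4121.03.
Real GDP 2001 = 5034.1/1.134 = 4439.24.
Change = 4439.24/4121.03 − 1 = 0.0772.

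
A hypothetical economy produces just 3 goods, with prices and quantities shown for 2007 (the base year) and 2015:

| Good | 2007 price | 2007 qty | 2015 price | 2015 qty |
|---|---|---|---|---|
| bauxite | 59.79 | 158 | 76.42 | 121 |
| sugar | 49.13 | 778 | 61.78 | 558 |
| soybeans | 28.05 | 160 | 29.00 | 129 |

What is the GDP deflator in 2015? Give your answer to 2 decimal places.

124.02

Nominal GDP 2015 = 76.42·121 + 61.78·558 + 29.00·129 = 47461.06.
Real GDP 2015 (at 2007 prices) = 59.79·121 + 49.13·558 + 28.05·129 = 38267.58.
Deflator = Nominal/Real × 100 = 47461.06/38267.58 × 100 = 124.024.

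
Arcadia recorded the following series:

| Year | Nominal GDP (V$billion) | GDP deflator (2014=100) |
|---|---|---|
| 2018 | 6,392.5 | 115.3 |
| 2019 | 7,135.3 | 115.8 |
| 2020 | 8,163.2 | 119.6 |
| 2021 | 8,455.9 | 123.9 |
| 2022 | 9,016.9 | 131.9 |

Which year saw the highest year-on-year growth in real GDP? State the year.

2019: real = 7135.3/1.158 = 6161.74; growth vs 2018 (5544.23) = 11.14%.
2020: real = 8163.2/1.196 = 6825.42; growth vs 2019 (6161.74) = 10.77%.
2021: real = 8455.9/1.239 = 6824.78; growth vs 2020 (6825.42) = -0.01%.
2022: real = 9016.9/1.319 = 6836.16; growth vs 2021 (6824.78) = 0.17%.

2019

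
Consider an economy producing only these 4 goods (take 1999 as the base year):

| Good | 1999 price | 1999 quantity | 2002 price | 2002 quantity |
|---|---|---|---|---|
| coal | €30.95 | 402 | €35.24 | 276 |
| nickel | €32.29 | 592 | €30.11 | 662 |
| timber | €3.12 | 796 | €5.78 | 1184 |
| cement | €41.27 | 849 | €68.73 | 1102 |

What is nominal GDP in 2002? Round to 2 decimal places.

Nominal GDP 2002 = Σ (p_2002 × q_2002) = 35.24·276 + 30.11·662 + 5.78·1184 + 68.73·1102 = 112243.04.

€112243.04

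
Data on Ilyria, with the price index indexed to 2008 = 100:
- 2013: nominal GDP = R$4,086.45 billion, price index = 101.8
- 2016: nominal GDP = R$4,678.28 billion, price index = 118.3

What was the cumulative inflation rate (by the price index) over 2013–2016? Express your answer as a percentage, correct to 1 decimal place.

Price-level change = 118.3 / 101.8 − 1 = 0.1621.

16.2%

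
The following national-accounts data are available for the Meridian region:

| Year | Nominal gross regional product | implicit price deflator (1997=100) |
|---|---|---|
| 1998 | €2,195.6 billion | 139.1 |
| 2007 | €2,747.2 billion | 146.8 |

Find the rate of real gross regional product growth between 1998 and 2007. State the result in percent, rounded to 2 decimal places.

18.56%

Deflate each year: 1998 → 2195.6/1.391 = 1578.43; 2007 → 2747.2/1.468 = 1871.39.
So real gross regional product changed by 1871.39/1578.43 − 1 = 0.1856, i.e. 18.56%.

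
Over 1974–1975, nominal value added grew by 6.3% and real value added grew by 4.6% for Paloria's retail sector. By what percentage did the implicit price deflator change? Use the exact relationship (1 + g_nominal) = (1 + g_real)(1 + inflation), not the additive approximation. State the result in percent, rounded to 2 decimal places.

1.63%

(1 + g_nom) = (1 + g_real)(1 + π), so π = 1.0630 / 1.0460 − 1 = 0.01625.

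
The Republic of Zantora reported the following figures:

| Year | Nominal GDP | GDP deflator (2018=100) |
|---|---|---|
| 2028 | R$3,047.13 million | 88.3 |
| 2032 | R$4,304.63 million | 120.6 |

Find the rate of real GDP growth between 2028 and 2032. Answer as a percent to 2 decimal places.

Real GDP 2028 = 3047.13 / 0.883 = 3450.88.
Real GDP 2032 = 4304.63 / 1.206 = 3569.34.
Real growth = 3569.34 / 3450.88 − 1 = 0.0343.

3.43%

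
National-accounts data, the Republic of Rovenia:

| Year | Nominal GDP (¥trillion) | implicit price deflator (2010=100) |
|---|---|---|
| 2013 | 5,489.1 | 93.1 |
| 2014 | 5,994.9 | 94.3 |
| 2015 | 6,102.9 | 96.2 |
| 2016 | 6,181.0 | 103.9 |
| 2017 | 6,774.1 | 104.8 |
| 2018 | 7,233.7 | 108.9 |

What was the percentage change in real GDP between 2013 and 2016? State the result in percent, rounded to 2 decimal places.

0.90%

Real GDP 2013 = 5489.1/0.931 = 5895.92.
Real GDP 2016 = 6181.0/1.039 = 5948.99.
Change = 5948.99/5895.92 − 1 = 0.0090.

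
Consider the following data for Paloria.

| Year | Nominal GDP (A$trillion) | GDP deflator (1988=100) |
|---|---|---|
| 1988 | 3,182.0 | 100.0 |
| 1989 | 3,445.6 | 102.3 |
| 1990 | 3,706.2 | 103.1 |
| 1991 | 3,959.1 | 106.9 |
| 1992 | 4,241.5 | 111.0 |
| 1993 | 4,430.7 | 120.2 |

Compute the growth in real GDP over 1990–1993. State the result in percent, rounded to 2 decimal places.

2.54%

Real GDP 1990 = 3706.2/1.031 = 3594.76.
Real GDP 1993 = 4430.7/1.202 = 3686.11.
Change = 3686.11/3594.76 − 1 = 0.0254.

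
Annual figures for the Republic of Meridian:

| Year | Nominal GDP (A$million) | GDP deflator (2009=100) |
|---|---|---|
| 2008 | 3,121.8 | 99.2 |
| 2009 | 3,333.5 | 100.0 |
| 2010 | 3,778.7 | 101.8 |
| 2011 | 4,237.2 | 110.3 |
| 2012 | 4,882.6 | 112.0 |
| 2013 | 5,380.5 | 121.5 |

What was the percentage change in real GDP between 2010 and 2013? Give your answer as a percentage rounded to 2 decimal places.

Real GDP 2010 = 3778.7/1.018 = 3711.89.
Real GDP 2013 = 5380.5/1.215 = 4428.40.
Change = 4428.40/3711.89 − 1 = 0.1930.

19.30%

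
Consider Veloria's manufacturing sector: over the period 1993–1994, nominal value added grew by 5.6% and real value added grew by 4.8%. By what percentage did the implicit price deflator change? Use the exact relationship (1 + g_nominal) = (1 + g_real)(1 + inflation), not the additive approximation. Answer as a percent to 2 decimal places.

0.76%

(1 + g_nom) = (1 + g_real)(1 + π), so π = 1.0560 / 1.0480 − 1 = 0.00763.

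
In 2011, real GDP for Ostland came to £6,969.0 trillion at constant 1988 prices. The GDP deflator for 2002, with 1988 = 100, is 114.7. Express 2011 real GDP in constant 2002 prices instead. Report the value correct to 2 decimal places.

£7,993.44 trillion

Real GDP in 2002 prices = Real GDP in 1988 prices × (P_2002/P_1988) = 6969.0 × 1.147 = 7993.44.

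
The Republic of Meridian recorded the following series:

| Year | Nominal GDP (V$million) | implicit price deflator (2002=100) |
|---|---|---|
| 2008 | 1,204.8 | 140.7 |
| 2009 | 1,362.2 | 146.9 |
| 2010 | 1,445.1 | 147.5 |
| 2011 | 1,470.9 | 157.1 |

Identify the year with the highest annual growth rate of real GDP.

2009

2009: real = 1362.2/1.469 = 927.30; growth vs 2008 (856.29) = 8.29%.
2010: real = 1445.1/1.475 = 979.73; growth vs 2009 (927.30) = 5.65%.
2011: real = 1470.9/1.571 = 936.28; growth vs 2010 (979.73) = -4.43%.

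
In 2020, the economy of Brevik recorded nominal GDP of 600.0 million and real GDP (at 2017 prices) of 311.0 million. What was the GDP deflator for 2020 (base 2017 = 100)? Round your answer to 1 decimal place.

GDP deflator = (Nominal / Real) × 100 = 600.0 / 311.0 × 100 = 192.93.

192.9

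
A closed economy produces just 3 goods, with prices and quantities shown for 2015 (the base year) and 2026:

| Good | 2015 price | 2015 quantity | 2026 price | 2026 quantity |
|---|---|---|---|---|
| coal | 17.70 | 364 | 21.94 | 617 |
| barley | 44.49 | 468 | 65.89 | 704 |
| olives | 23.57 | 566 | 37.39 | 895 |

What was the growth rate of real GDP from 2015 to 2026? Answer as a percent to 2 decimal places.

Real GDP 2015 = Nominal GDP 2015 = 17.70·364 + 44.49·468 + 23.57·566 = 40604.74.
Real GDP 2026 (at 2015 prices) = 17.70·617 + 44.49·704 + 23.57·895 = 63337.01.
Real growth = 63337.01/40604.74 − 1 = 0.5598.

55.98%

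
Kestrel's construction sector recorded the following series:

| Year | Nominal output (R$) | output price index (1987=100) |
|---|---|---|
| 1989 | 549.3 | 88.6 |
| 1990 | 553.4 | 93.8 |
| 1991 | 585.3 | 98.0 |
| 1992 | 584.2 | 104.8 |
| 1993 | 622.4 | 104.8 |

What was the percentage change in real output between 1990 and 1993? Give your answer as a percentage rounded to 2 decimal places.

Real output 1990 = 553.4/0.938 = 589.98.
Real output 1993 = 622.4/1.048 = 593.89.
Change = 593.89/589.98 − 1 = 0.0066.

0.66%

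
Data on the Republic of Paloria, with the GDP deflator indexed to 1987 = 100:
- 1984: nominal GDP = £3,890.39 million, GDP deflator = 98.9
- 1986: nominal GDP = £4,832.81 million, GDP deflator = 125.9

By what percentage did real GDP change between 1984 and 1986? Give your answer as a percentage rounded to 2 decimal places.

-2.42%

Deflate each year: 1984 → 3890.39/0.989 = 3933.66; 1986 → 4832.81/1.259 = 3838.61.
So real GDP changed by 3838.61/3933.66 − 1 = -0.0242, i.e. -2.42%.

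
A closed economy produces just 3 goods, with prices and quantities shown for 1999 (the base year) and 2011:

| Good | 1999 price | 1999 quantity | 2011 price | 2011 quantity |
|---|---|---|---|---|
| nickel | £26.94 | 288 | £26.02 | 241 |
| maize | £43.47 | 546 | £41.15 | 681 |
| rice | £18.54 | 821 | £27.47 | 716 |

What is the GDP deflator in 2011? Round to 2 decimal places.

Nominal GDP 2011 = 26.02·241 + 41.15·681 + 27.47·716 = 53962.49.
Real GDP 2011 (at 1999 prices) = 26.94·241 + 43.47·681 + 18.54·716 = 49370.25.
Deflator = Nominal/Real × 100 = 53962.49/49370.25 × 100 = 109.302.

109.30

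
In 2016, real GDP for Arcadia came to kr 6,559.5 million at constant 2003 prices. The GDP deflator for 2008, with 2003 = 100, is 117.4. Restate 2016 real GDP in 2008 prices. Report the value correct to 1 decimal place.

Real GDP in 2008 prices = Real GDP in 2003 prices × (P_2008/P_2003) = 6559.5 × 1.174 = 7700.85.

kr 7,700.9 million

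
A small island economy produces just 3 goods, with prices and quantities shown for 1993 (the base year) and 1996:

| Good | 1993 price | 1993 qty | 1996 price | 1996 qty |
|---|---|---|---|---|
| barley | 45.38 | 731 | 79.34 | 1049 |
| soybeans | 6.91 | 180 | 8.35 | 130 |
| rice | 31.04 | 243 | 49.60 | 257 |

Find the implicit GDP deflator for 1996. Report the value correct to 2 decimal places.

171.85

Nominal GDP 1996 = 79.34·1049 + 8.35·130 + 49.60·257 = 97060.36.
Real GDP 1996 (at 1993 prices) = 45.38·1049 + 6.91·130 + 31.04·257 = 56479.20.
Deflator = Nominal/Real × 100 = 97060.36/56479.20 × 100 = 171.852.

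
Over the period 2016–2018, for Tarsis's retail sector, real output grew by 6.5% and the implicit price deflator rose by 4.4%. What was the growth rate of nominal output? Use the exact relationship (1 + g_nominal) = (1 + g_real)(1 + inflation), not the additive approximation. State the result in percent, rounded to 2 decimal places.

11.19%

(1 + g_nom) = (1 + g_real)(1 + π) = 1.0650 × 1.0440 = 1.11186.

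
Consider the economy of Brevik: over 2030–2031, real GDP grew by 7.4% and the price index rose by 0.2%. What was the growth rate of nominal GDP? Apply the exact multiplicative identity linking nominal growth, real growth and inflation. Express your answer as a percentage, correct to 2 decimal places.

7.61%

(1 + g_nom) = (1 + g_real)(1 + π) = 1.0740 × 1.0020 = 1.07615.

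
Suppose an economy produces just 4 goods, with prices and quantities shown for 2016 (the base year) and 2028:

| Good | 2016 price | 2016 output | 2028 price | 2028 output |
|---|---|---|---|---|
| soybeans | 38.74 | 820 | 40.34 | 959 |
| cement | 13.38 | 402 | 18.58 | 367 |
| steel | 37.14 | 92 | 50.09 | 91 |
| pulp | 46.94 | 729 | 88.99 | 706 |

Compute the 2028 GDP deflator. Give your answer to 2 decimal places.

143.66

Nominal GDP 2028 = 40.34·959 + 18.58·367 + 50.09·91 + 88.99·706 = 112890.05.
Real GDP 2028 (at 2016 prices) = 38.74·959 + 13.38·367 + 37.14·91 + 46.94·706 = 78581.50.
Deflator = Nominal/Real × 100 = 112890.05/78581.50 × 100 = 143.660.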